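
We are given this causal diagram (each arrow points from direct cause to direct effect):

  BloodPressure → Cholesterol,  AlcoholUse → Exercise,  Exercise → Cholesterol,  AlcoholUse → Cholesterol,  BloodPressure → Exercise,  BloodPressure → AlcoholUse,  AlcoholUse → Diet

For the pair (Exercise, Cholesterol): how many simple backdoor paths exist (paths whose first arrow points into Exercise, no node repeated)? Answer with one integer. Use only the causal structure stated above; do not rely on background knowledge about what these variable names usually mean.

A backdoor path from Exercise to Cholesterol is any simple undirected path whose first edge points into Exercise (i.e. leaves Exercise via a parent).
Parents of Exercise: {AlcoholUse, BloodPressure}.
Enumerating:
  P1: Exercise <- BloodPressure -> AlcoholUse -> Cholesterol
  P2: Exercise <- BloodPressure -> Cholesterol
  P3: Exercise <- AlcoholUse <- BloodPressure -> Cholesterol
  P4: Exercise <- AlcoholUse -> Cholesterol
That exhausts the simple backdoor paths. Count: 4.

4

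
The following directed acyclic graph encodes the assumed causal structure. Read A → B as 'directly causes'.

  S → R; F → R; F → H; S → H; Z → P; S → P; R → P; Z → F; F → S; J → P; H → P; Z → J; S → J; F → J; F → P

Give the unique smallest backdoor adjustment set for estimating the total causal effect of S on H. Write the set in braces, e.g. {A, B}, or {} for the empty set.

Variables eligible for adjustment (non-descendants of S, excluding S and H): {F, Z}.
Backdoor paths from S to H:
  P1: S <- F <- Z -> J -> P <- H
  P2: S <- F <- Z -> P <- H
  P3: S <- F -> R -> P <- H
  P4: S <- F -> H
  P5: S <- F -> J <- Z -> P <- H
  P6: S <- F -> J -> P <- H
  P7: S <- F -> P <- H
The empty set is not sufficient: P4 (S <- F -> H) has no collider blocking it and no conditioned non-collider, so it is open.
Try {F}:
  P1: blocked at chain node F ∈ conditioning set.
  P2: blocked at chain node F ∈ conditioning set.
  P3: blocked at fork node F ∈ conditioning set.
  P4: blocked at fork node F ∈ conditioning set.
  P5: blocked at fork node F ∈ conditioning set.
  P6: blocked at fork node F ∈ conditioning set.
  P7: blocked at fork node F ∈ conditioning set.
{F} contains no descendant of S and blocks every backdoor path.
No other singleton works — e.g. {Z} leaves P4 open — so {F} is the unique smallest valid adjustment set.

{F}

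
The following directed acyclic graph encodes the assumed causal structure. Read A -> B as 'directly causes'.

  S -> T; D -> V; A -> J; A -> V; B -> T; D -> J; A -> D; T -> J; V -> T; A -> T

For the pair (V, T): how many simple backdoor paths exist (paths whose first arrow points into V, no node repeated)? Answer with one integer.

A backdoor path from V to T is any simple undirected path whose first edge points into V (i.e. leaves V via a parent).
Parents of V: {A, D}.
Enumerating:
  P1: V <- A -> D -> J <- T
  P2: V <- A -> T
  P3: V <- A -> J <- T
  P4: V <- D <- A -> T
  P5: V <- D <- A -> J <- T
  P6: V <- D -> J <- A -> T
  P7: V <- D -> J <- T
That exhausts the simple backdoor paths. Count: 7.

7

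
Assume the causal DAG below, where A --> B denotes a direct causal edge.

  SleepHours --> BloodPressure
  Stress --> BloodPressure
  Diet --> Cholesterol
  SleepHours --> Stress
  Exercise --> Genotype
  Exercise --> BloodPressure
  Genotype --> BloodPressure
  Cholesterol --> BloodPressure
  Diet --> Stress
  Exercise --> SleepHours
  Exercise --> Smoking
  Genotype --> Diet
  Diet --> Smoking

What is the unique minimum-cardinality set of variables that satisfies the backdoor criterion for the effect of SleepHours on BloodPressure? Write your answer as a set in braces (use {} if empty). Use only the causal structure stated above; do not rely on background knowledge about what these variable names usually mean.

Variables eligible for adjustment (non-descendants of SleepHours, excluding SleepHours and BloodPressure): {Cholesterol, Diet, Exercise, Genotype, Smoking}.
Backdoor paths from SleepHours to BloodPressure:
  P1: SleepHours <- Exercise -> Genotype -> Diet -> Cholesterol -> BloodPressure
  P2: SleepHours <- Exercise -> Genotype -> Diet -> Stress -> BloodPressure
  P3: SleepHours <- Exercise -> Genotype -> BloodPressure
  P4: SleepHours <- Exercise -> Smoking <- Diet <- Genotype -> BloodPressure
  P5: SleepHours <- Exercise -> Smoking <- Diet -> Cholesterol -> BloodPressure
  P6: SleepHours <- Exercise -> Smoking <- Diet -> Stress -> BloodPressure
  P7: SleepHours <- Exercise -> BloodPressure
The empty set is not sufficient: P1 (SleepHours <- Exercise -> Genotype -> Diet -> Cholesterol -> BloodPressure) has no collider blocking it and no conditioned non-collider, so it is open.
Try {Exercise}:
  P1: blocked at fork node Exercise ∈ conditioning set.
  P2: blocked at fork node Exercise ∈ conditioning set.
  P3: blocked at fork node Exercise ∈ conditioning set.
  P4: blocked at fork node Exercise ∈ conditioning set.
  P5: blocked at fork node Exercise ∈ conditioning set.
  P6: blocked at fork node Exercise ∈ conditioning set.
  P7: blocked at fork node Exercise ∈ conditioning set.
{Exercise} contains no descendant of SleepHours and blocks every backdoor path.
No other singleton works — e.g. {Genotype} leaves P7 open — so {Exercise} is the unique smallest valid adjustment set.

{Exercise}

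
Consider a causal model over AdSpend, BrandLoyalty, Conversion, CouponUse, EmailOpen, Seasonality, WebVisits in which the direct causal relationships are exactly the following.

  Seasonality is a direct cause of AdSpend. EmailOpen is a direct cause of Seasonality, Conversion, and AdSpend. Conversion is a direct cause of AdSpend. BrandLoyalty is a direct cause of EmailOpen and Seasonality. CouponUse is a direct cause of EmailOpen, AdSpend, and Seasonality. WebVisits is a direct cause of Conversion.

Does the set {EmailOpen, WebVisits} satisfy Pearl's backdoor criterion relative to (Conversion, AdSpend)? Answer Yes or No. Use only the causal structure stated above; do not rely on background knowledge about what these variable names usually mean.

Yes

Backdoor paths from Conversion to AdSpend (paths whose first edge points into Conversion):
  P1: Conversion <- EmailOpen <- CouponUse -> Seasonality -> AdSpend
  P2: Conversion <- EmailOpen <- CouponUse -> AdSpend
  P3: Conversion <- EmailOpen <- BrandLoyalty -> Seasonality <- CouponUse -> AdSpend
  P4: Conversion <- EmailOpen <- BrandLoyalty -> Seasonality -> AdSpend
  P5: Conversion <- EmailOpen -> Seasonality <- CouponUse -> AdSpend
  P6: Conversion <- EmailOpen -> Seasonality -> AdSpend
  P7: Conversion <- EmailOpen -> AdSpend
Condition 1 (no descendant of Conversion in the set): holds — descendants of Conversion are {AdSpend}; none are in {EmailOpen, WebVisits}.
Condition 2 (every backdoor path blocked by {EmailOpen, WebVisits}):
  P1: blocked at chain node EmailOpen ∈ conditioning set.
  P2: blocked at chain node EmailOpen ∈ conditioning set.
  P3: blocked at chain node EmailOpen ∈ conditioning set.
  P4: blocked at chain node EmailOpen ∈ conditioning set.
  P5: blocked at fork node EmailOpen ∈ conditioning set.
  P6: blocked at fork node EmailOpen ∈ conditioning set.
  P7: blocked at fork node EmailOpen ∈ conditioning set.
{EmailOpen, WebVisits} satisfies the backdoor criterion.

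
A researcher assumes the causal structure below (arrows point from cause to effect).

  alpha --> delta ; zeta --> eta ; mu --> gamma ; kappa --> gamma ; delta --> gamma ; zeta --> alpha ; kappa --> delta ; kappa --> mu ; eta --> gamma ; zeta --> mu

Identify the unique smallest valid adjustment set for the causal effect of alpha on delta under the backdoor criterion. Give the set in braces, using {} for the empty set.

{}

Variables eligible for adjustment (non-descendants of alpha, excluding alpha and delta): {eta, kappa, mu, zeta}.
Backdoor paths from alpha to delta:
  P1: alpha <- zeta -> mu <- kappa -> delta
  P2: alpha <- zeta -> mu <- kappa -> gamma <- delta
  P3: alpha <- zeta -> mu -> gamma <- kappa -> delta
  P4: alpha <- zeta -> mu -> gamma <- delta
  P5: alpha <- zeta -> eta -> gamma <- kappa -> delta
  P6: alpha <- zeta -> eta -> gamma <- mu <- kappa -> delta
  P7: alpha <- zeta -> eta -> gamma <- delta
Each backdoor path contains an unconditioned collider, so every path is already blocked with the empty conditioning set:
  P1: blocked at collider mu (neither it nor any descendant is in the conditioning set).
  P2: blocked at collider mu (neither it nor any descendant is in the conditioning set).
  P3: blocked at collider gamma (neither it nor any descendant is in the conditioning set).
  P4: blocked at collider gamma (neither it nor any descendant is in the conditioning set).
  P5: blocked at collider gamma (neither it nor any descendant is in the conditioning set).
  P6: blocked at collider gamma (neither it nor any descendant is in the conditioning set).
  P7: blocked at collider gamma (neither it nor any descendant is in the conditioning set).
The empty set is therefore the unique smallest valid set.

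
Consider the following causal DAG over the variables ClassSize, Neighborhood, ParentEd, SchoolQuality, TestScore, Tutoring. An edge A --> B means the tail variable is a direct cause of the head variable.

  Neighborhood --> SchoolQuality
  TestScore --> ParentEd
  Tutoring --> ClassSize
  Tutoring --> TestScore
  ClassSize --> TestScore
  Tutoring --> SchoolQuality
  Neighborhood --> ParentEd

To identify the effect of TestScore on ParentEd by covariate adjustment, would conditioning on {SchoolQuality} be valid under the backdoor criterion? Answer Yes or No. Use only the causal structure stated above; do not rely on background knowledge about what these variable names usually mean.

No

Backdoor paths from TestScore to ParentEd (paths whose first edge points into TestScore):
  P1: TestScore <- Tutoring -> SchoolQuality <- Neighborhood -> ParentEd
  P2: TestScore <- ClassSize <- Tutoring -> SchoolQuality <- Neighborhood -> ParentEd
Condition 1 (no descendant of TestScore in the set): holds — descendants of TestScore are {ParentEd}; none are in {SchoolQuality}.
Condition 2 (every backdoor path blocked by {SchoolQuality}):
  P1: open — collider(s) SchoolQuality are conditioned on (or have a conditioned descendant) and no non-collider on the path is in the set.
  P2: open — collider(s) SchoolQuality are conditioned on (or have a conditioned descendant) and no non-collider on the path is in the set.
{SchoolQuality} does not satisfy the backdoor criterion.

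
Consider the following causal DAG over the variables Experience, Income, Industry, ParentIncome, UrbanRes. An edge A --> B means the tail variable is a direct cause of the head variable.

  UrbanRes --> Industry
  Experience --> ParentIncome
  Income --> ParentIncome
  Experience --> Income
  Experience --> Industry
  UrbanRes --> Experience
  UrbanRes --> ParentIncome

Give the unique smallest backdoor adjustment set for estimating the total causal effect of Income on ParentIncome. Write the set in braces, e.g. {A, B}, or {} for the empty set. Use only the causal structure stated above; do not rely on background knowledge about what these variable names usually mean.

Variables eligible for adjustment (non-descendants of Income, excluding Income and ParentIncome): {Experience, Industry, UrbanRes}.
Backdoor paths from Income to ParentIncome:
  P1: Income <- Experience <- UrbanRes -> ParentIncome
  P2: Income <- Experience -> Industry <- UrbanRes -> ParentIncome
  P3: Income <- Experience -> ParentIncome
The empty set is not sufficient: P1 (Income <- Experience <- UrbanRes -> ParentIncome) has no collider blocking it and no conditioned non-collider, so it is open.
Try {Experience}:
  P1: blocked at chain node Experience ∈ conditioning set.
  P2: blocked at fork node Experience ∈ conditioning set.
  P3: blocked at fork node Experience ∈ conditioning set.
{Experience} contains no descendant of Income and blocks every backdoor path.
No other singleton works — e.g. {UrbanRes} leaves P3 open — so {Experience} is the unique smallest valid adjustment set.

{Experience}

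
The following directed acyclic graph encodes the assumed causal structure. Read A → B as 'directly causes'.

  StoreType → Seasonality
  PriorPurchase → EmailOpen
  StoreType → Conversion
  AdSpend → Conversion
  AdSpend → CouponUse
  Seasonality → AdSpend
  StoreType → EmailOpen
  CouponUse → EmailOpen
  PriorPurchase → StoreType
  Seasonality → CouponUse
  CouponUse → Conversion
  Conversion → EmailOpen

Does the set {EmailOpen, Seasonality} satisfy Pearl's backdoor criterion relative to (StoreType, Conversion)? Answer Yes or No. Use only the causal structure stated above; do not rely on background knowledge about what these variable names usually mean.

Backdoor paths from StoreType to Conversion (paths whose first edge points into StoreType):
  P1: StoreType <- PriorPurchase -> EmailOpen <- CouponUse <- Seasonality -> AdSpend -> Conversion
  P2: StoreType <- PriorPurchase -> EmailOpen <- CouponUse <- AdSpend -> Conversion
  P3: StoreType <- PriorPurchase -> EmailOpen <- CouponUse -> Conversion
  P4: StoreType <- PriorPurchase -> EmailOpen <- Conversion
Condition 1 (no descendant of StoreType in the set): FAILS — EmailOpen and Seasonality are descendants of StoreType.
Condition 2 (every backdoor path blocked by {EmailOpen, Seasonality}):
  P1: blocked at fork node Seasonality ∈ conditioning set.
  P2: open — collider(s) EmailOpen are conditioned on (or have a conditioned descendant) and no non-collider on the path is in the set.
  P3: open — collider(s) EmailOpen are conditioned on (or have a conditioned descendant) and no non-collider on the path is in the set.
  P4: open — collider(s) EmailOpen are conditioned on (or have a conditioned descendant) and no non-collider on the path is in the set.
{EmailOpen, Seasonality} does not satisfy the backdoor criterion.

No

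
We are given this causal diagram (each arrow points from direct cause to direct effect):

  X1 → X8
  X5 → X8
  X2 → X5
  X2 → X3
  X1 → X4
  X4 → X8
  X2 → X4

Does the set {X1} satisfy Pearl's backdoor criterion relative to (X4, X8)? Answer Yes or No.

Backdoor paths from X4 to X8 (paths whose first edge points into X4):
  P1: X4 <- X2 -> X5 -> X8
  P2: X4 <- X1 -> X8
Condition 1 (no descendant of X4 in the set): holds — descendants of X4 are {X8}; none are in {X1}.
Condition 2 (every backdoor path blocked by {X1}):
  P1: open — no interior node is in the conditioning set.
  P2: blocked at fork node X1 ∈ conditioning set.
{X1} does not satisfy the backdoor criterion.

No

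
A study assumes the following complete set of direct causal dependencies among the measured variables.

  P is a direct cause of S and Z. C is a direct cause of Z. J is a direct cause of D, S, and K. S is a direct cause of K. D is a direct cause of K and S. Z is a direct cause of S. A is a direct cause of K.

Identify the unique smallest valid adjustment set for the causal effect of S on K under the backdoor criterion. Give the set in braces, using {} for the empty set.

{D, J}

Variables eligible for adjustment (non-descendants of S, excluding S and K): {A, C, D, J, P, Z}.
Backdoor paths from S to K:
  P1: S <- J -> D -> K
  P2: S <- J -> K
  P3: S <- D <- J -> K
  P4: S <- D -> K
The empty set is not sufficient: P1 (S <- J -> D -> K) has no collider blocking it and no conditioned non-collider, so it is open.
Try {D, J}:
  P1: blocked at fork node J ∈ conditioning set.
  P2: blocked at fork node J ∈ conditioning set.
  P3: blocked at chain node D ∈ conditioning set.
  P4: blocked at fork node D ∈ conditioning set.
{D, J} contains no descendant of S and blocks every backdoor path.
Every element of {D, J} is needed (dropping D leaves P4 open; dropping J leaves P2 open), so no proper subset is valid.
Among all size-2 subsets of the eligible variables, only {D, J} blocks every backdoor path, so it is the unique smallest valid adjustment set.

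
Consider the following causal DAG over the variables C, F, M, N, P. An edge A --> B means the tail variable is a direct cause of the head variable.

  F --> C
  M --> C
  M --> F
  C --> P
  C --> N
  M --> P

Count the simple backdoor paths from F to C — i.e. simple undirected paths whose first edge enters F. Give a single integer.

A backdoor path from F to C is any simple undirected path whose first edge points into F (i.e. leaves F via a parent).
Parents of F: {M}.
Enumerating:
  P1: F <- M -> C
  P2: F <- M -> P <- C
That exhausts the simple backdoor paths. Count: 2.

2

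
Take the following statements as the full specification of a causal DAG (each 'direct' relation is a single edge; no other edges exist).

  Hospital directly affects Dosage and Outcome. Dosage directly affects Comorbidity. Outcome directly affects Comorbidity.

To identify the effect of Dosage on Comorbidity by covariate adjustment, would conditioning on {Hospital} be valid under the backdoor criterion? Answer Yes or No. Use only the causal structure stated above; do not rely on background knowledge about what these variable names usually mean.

Yes

Backdoor paths from Dosage to Comorbidity (paths whose first edge points into Dosage):
  P1: Dosage <- Hospital -> Outcome -> Comorbidity
Condition 1 (no descendant of Dosage in the set): holds — descendants of Dosage are {Comorbidity}; none are in {Hospital}.
Condition 2 (every backdoor path blocked by {Hospital}):
  P1: blocked at fork node Hospital ∈ conditioning set.
{Hospital} satisfies the backdoor criterion.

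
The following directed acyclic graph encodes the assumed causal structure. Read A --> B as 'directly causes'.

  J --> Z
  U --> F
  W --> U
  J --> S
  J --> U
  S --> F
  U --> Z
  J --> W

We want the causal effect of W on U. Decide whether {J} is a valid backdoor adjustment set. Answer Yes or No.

Yes

Backdoor paths from W to U (paths whose first edge points into W):
  P1: W <- J -> S -> F <- U
  P2: W <- J -> U
  P3: W <- J -> Z <- U
Condition 1 (no descendant of W in the set): holds — descendants of W are {F, U, Z}; none are in {J}.
Condition 2 (every backdoor path blocked by {J}):
  P1: blocked at fork node J ∈ conditioning set.
  P2: blocked at fork node J ∈ conditioning set.
  P3: blocked at fork node J ∈ conditioning set.
{J} satisfies the backdoor criterion.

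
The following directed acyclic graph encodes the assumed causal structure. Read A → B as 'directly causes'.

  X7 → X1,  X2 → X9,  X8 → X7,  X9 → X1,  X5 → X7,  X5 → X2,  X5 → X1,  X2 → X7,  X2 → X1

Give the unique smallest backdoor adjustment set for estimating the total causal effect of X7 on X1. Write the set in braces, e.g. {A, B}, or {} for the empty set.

Variables eligible for adjustment (non-descendants of X7, excluding X7 and X1): {X2, X5, X8, X9}.
Backdoor paths from X7 to X1:
  P1: X7 <- X5 -> X2 -> X9 -> X1
  P2: X7 <- X5 -> X2 -> X1
  P3: X7 <- X5 -> X1
  P4: X7 <- X2 <- X5 -> X1
  P5: X7 <- X2 -> X9 -> X1
  P6: X7 <- X2 -> X1
The empty set is not sufficient: P1 (X7 <- X5 -> X2 -> X9 -> X1) has no collider blocking it and no conditioned non-collider, so it is open.
Try {X2, X5}:
  P1: blocked at fork node X5 ∈ conditioning set.
  P2: blocked at fork node X5 ∈ conditioning set.
  P3: blocked at fork node X5 ∈ conditioning set.
  P4: blocked at chain node X2 ∈ conditioning set.
  P5: blocked at fork node X2 ∈ conditioning set.
  P6: blocked at fork node X2 ∈ conditioning set.
{X2, X5} contains no descendant of X7 and blocks every backdoor path.
Every element of {X2, X5} is needed (dropping X2 leaves P5 open; dropping X5 leaves P3 open), so no proper subset is valid.
Among all size-2 subsets of the eligible variables, only {X2, X5} blocks every backdoor path, so it is the unique smallest valid adjustment set.

{X2, X5}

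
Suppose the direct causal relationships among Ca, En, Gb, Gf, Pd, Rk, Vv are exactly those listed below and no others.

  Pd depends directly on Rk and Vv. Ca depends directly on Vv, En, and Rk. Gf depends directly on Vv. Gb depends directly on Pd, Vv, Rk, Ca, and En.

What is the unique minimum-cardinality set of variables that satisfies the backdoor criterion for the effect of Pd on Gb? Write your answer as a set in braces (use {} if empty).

{Rk, Vv}

Variables eligible for adjustment (non-descendants of Pd, excluding Pd and Gb): {Ca, En, Gf, Rk, Vv}.
Backdoor paths from Pd to Gb:
  P1: Pd <- Rk -> Ca <- En -> Gb
  P2: Pd <- Rk -> Ca <- Vv -> Gb
  P3: Pd <- Rk -> Ca -> Gb
  P4: Pd <- Rk -> Gb
  P5: Pd <- Vv -> Ca <- En -> Gb
  P6: Pd <- Vv -> Ca <- Rk -> Gb
  P7: Pd <- Vv -> Ca -> Gb
  P8: Pd <- Vv -> Gb
The empty set is not sufficient: P3 (Pd <- Rk -> Ca -> Gb) has no collider blocking it and no conditioned non-collider, so it is open.
Try {Rk, Vv}:
  P1: blocked at fork node Rk ∈ conditioning set.
  P2: blocked at fork node Rk ∈ conditioning set.
  P3: blocked at fork node Rk ∈ conditioning set.
  P4: blocked at fork node Rk ∈ conditioning set.
  P5: blocked at fork node Vv ∈ conditioning set.
  P6: blocked at fork node Vv ∈ conditioning set.
  P7: blocked at fork node Vv ∈ conditioning set.
  P8: blocked at fork node Vv ∈ conditioning set.
{Rk, Vv} contains no descendant of Pd and blocks every backdoor path.
Every element of {Rk, Vv} is needed (dropping Rk leaves P3 open; dropping Vv leaves P7 open), so no proper subset is valid.
Among all size-2 subsets of the eligible variables, only {Rk, Vv} blocks every backdoor path, so it is the unique smallest valid adjustment set.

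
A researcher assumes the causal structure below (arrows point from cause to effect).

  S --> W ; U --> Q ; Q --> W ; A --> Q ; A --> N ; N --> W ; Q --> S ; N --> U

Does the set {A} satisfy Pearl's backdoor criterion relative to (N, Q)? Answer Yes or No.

Yes

Backdoor paths from N to Q (paths whose first edge points into N):
  P1: N <- A -> Q
Condition 1 (no descendant of N in the set): holds — descendants of N are {Q, S, U, W}; none are in {A}.
Condition 2 (every backdoor path blocked by {A}):
  P1: blocked at fork node A ∈ conditioning set.
{A} satisfies the backdoor criterion.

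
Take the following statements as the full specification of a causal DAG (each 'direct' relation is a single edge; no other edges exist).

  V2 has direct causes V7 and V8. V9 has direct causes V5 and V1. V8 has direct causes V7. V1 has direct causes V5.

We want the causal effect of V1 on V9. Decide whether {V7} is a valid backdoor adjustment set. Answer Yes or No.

No

Backdoor paths from V1 to V9 (paths whose first edge points into V1):
  P1: V1 <- V5 -> V9
Condition 1 (no descendant of V1 in the set): holds — descendants of V1 are {V9}; none are in {V7}.
Condition 2 (every backdoor path blocked by {V7}):
  P1: open — no interior node is in the conditioning set.
{V7} does not satisfy the backdoor criterion.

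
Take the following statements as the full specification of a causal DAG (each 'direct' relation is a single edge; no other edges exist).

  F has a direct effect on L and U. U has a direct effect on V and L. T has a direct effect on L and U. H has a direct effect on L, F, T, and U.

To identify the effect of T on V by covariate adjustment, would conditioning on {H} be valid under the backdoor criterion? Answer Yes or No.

Backdoor paths from T to V (paths whose first edge points into T):
  P1: T <- H -> F -> U -> V
  P2: T <- H -> F -> L <- U -> V
  P3: T <- H -> U -> V
  P4: T <- H -> L <- F -> U -> V
  P5: T <- H -> L <- U -> V
Condition 1 (no descendant of T in the set): holds — descendants of T are {L, U, V}; none are in {H}.
Condition 2 (every backdoor path blocked by {H}):
  P1: blocked at fork node H ∈ conditioning set.
  P2: blocked at fork node H ∈ conditioning set.
  P3: blocked at fork node H ∈ conditioning set.
  P4: blocked at fork node H ∈ conditioning set.
  P5: blocked at fork node H ∈ conditioning set.
{H} satisfies the backdoor criterion.

Yes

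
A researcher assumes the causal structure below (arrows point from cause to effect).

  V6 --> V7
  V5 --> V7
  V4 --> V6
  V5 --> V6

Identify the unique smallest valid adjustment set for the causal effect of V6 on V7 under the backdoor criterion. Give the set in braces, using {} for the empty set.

Variables eligible for adjustment (non-descendants of V6, excluding V6 and V7): {V4, V5}.
Backdoor paths from V6 to V7:
  P1: V6 <- V5 -> V7
The empty set is not sufficient: P1 (V6 <- V5 -> V7) has no collider blocking it and no conditioned non-collider, so it is open.
Try {V5}:
  P1: blocked at fork node V5 ∈ conditioning set.
{V5} contains no descendant of V6 and blocks every backdoor path.
No other singleton works — e.g. {V4} leaves P1 open — so {V5} is the unique smallest valid adjustment set.

{V5}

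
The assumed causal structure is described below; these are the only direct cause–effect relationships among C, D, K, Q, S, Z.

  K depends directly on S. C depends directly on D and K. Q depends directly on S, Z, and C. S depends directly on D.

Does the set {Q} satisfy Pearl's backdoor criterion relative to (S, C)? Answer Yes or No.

No

Backdoor paths from S to C (paths whose first edge points into S):
  P1: S <- D -> C
Condition 1 (no descendant of S in the set): FAILS — Q is a descendant of S.
Condition 2 (every backdoor path blocked by {Q}):
  P1: open — no interior node is in the conditioning set.
{Q} does not satisfy the backdoor criterion.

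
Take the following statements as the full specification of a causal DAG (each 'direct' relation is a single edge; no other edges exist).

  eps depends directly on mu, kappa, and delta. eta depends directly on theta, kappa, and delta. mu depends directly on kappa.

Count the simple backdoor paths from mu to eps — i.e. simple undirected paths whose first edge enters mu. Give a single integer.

A backdoor path from mu to eps is any simple undirected path whose first edge points into mu (i.e. leaves mu via a parent).
Parents of mu: {kappa}.
Enumerating:
  P1: mu <- kappa -> eta <- delta -> eps
  P2: mu <- kappa -> eps
That exhausts the simple backdoor paths. Count: 2.

2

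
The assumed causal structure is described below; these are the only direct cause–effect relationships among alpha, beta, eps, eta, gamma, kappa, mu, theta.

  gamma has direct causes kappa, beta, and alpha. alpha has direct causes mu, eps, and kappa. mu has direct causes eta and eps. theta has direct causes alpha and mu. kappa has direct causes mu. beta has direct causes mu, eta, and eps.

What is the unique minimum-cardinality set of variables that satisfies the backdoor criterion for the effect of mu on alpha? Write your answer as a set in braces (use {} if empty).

{eps}

Variables eligible for adjustment (non-descendants of mu, excluding mu and alpha): {eps, eta}.
Backdoor paths from mu to alpha:
  P1: mu <- eta -> beta <- eps -> alpha
  P2: mu <- eta -> beta -> gamma <- kappa -> alpha
  P3: mu <- eta -> beta -> gamma <- alpha
  P4: mu <- eps -> alpha
  P5: mu <- eps -> beta -> gamma <- kappa -> alpha
  P6: mu <- eps -> beta -> gamma <- alpha
The empty set is not sufficient: P4 (mu <- eps -> alpha) has no collider blocking it and no conditioned non-collider, so it is open.
Try {eps}:
  P1: blocked at collider beta (neither it nor any descendant is in the conditioning set).
  P2: blocked at collider gamma (neither it nor any descendant is in the conditioning set).
  P3: blocked at collider gamma (neither it nor any descendant is in the conditioning set).
  P4: blocked at fork node eps ∈ conditioning set.
  P5: blocked at fork node eps ∈ conditioning set.
  P6: blocked at fork node eps ∈ conditioning set.
{eps} contains no descendant of mu and blocks every backdoor path.
No other singleton works — e.g. {eta} leaves P4 open — so {eps} is the unique smallest valid adjustment set.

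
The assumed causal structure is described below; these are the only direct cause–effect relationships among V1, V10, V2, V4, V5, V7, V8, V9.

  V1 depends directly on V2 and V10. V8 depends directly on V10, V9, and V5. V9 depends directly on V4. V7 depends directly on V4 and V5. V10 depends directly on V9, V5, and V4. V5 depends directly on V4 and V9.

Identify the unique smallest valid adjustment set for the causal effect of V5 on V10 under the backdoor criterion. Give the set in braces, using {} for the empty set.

{V4, V9}

Variables eligible for adjustment (non-descendants of V5, excluding V5 and V10): {V2, V4, V9}.
Backdoor paths from V5 to V10:
  P1: V5 <- V4 -> V9 -> V10
  P2: V5 <- V4 -> V9 -> V8 <- V10
  P3: V5 <- V4 -> V10
  P4: V5 <- V9 <- V4 -> V10
  P5: V5 <- V9 -> V10
  P6: V5 <- V9 -> V8 <- V10
The empty set is not sufficient: P1 (V5 <- V4 -> V9 -> V10) has no collider blocking it and no conditioned non-collider, so it is open.
Try {V4, V9}:
  P1: blocked at fork node V4 ∈ conditioning set.
  P2: blocked at fork node V4 ∈ conditioning set.
  P3: blocked at fork node V4 ∈ conditioning set.
  P4: blocked at chain node V9 ∈ conditioning set.
  P5: blocked at fork node V9 ∈ conditioning set.
  P6: blocked at fork node V9 ∈ conditioning set.
{V4, V9} contains no descendant of V5 and blocks every backdoor path.
Every element of {V4, V9} is needed (dropping V4 leaves P3 open; dropping V9 leaves P5 open), so no proper subset is valid.
Among all size-2 subsets of the eligible variables, only {V4, V9} blocks every backdoor path, so it is the unique smallest valid adjustment set.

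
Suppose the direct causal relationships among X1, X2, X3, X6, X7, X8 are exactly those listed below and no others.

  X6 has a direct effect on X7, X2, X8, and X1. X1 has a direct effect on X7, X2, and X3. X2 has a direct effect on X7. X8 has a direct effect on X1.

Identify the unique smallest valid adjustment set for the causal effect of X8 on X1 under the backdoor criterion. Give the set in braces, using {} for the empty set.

Variables eligible for adjustment (non-descendants of X8, excluding X8 and X1): {X6}.
Backdoor paths from X8 to X1:
  P1: X8 <- X6 -> X1
  P2: X8 <- X6 -> X2 <- X1
  P3: X8 <- X6 -> X2 -> X7 <- X1
  P4: X8 <- X6 -> X7 <- X1
  P5: X8 <- X6 -> X7 <- X2 <- X1
The empty set is not sufficient: P1 (X8 <- X6 -> X1) has no collider blocking it and no conditioned non-collider, so it is open.
Try {X6}:
  P1: blocked at fork node X6 ∈ conditioning set.
  P2: blocked at fork node X6 ∈ conditioning set.
  P3: blocked at fork node X6 ∈ conditioning set.
  P4: blocked at fork node X6 ∈ conditioning set.
  P5: blocked at fork node X6 ∈ conditioning set.
{X6} contains no descendant of X8 and blocks every backdoor path.
{X6} is the unique smallest valid adjustment set.

{X6}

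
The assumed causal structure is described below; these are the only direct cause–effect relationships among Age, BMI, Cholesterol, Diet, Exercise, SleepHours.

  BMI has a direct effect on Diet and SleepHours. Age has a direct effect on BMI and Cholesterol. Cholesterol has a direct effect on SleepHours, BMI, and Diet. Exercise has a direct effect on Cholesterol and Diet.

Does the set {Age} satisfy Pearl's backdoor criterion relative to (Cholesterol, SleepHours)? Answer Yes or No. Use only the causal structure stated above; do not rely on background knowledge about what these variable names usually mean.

Yes

Backdoor paths from Cholesterol to SleepHours (paths whose first edge points into Cholesterol):
  P1: Cholesterol <- Age -> BMI -> SleepHours
  P2: Cholesterol <- Exercise -> Diet <- BMI -> SleepHours
Condition 1 (no descendant of Cholesterol in the set): holds — descendants of Cholesterol are {BMI, Diet, SleepHours}; none are in {Age}.
Condition 2 (every backdoor path blocked by {Age}):
  P1: blocked at fork node Age ∈ conditioning set.
  P2: blocked at collider Diet (neither it nor any descendant is in the conditioning set).
{Age} satisfies the backdoor criterion.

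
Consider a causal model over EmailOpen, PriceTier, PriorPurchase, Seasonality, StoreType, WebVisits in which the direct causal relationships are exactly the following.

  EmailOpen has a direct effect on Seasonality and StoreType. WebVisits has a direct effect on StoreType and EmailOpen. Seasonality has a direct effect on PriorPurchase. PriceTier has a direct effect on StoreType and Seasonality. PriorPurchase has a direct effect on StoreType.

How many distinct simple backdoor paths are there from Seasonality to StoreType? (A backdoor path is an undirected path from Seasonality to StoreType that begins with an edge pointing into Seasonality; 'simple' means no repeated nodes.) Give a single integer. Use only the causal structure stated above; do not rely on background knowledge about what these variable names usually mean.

3

A backdoor path from Seasonality to StoreType is any simple undirected path whose first edge points into Seasonality (i.e. leaves Seasonality via a parent).
Parents of Seasonality: {EmailOpen, PriceTier}.
Enumerating:
  P1: Seasonality <- PriceTier -> StoreType
  P2: Seasonality <- EmailOpen <- WebVisits -> StoreType
  P3: Seasonality <- EmailOpen -> StoreType
That exhausts the simple backdoor paths. Count: 3.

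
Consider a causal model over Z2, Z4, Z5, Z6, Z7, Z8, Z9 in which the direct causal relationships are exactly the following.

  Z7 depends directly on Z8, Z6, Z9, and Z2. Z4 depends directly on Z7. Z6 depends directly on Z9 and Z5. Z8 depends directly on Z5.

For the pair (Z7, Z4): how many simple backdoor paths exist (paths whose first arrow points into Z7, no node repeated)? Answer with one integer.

A backdoor path from Z7 to Z4 is any simple undirected path whose first edge points into Z7 (i.e. leaves Z7 via a parent).
Parents of Z7: {Z2, Z6, Z8, Z9}.
No simple path from any parent of Z7 reaches Z4 without revisiting Z7, so there are no backdoor paths.

0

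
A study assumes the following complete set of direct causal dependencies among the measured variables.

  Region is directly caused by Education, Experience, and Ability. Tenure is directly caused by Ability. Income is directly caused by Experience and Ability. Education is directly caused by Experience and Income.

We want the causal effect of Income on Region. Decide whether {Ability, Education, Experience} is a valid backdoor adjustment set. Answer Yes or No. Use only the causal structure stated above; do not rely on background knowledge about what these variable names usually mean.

Backdoor paths from Income to Region (paths whose first edge points into Income):
  P1: Income <- Experience -> Education -> Region
  P2: Income <- Experience -> Region
  P3: Income <- Ability -> Region
Condition 1 (no descendant of Income in the set): FAILS — Education is a descendant of Income.
Condition 2 (every backdoor path blocked by {Ability, Education, Experience}):
  P1: blocked at fork node Experience ∈ conditioning set.
  P2: blocked at fork node Experience ∈ conditioning set.
  P3: blocked at fork node Ability ∈ conditioning set.
{Ability, Education, Experience} does not satisfy the backdoor criterion.

No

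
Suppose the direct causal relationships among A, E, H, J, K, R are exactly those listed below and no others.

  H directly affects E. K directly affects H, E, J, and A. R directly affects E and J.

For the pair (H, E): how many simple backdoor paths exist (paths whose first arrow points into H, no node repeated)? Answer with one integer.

A backdoor path from H to E is any simple undirected path whose first edge points into H (i.e. leaves H via a parent).
Parents of H: {K}.
Enumerating:
  P1: H <- K -> J <- R -> E
  P2: H <- K -> E
That exhausts the simple backdoor paths. Count: 2.

2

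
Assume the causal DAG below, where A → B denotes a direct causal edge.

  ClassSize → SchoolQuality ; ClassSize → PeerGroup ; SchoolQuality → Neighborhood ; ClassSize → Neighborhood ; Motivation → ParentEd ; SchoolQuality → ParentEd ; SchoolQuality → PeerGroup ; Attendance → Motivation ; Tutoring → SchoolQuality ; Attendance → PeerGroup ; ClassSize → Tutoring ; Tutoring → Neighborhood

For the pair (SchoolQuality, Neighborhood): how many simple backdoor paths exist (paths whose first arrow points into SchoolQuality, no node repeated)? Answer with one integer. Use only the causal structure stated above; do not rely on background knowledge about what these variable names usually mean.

4

A backdoor path from SchoolQuality to Neighborhood is any simple undirected path whose first edge points into SchoolQuality (i.e. leaves SchoolQuality via a parent).
Parents of SchoolQuality: {ClassSize, Tutoring}.
Enumerating:
  P1: SchoolQuality <- ClassSize -> Tutoring -> Neighborhood
  P2: SchoolQuality <- ClassSize -> Neighborhood
  P3: SchoolQuality <- Tutoring <- ClassSize -> Neighborhood
  P4: SchoolQuality <- Tutoring -> Neighborhood
That exhausts the simple backdoor paths. Count: 4.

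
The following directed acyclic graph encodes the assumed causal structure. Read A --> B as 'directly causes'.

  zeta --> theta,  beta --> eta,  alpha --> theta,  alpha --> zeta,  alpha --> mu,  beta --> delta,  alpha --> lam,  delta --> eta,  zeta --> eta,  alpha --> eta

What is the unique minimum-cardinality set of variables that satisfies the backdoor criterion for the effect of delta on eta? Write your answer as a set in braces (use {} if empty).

{beta}

Variables eligible for adjustment (non-descendants of delta, excluding delta and eta): {alpha, beta, lam, mu, theta, zeta}.
Backdoor paths from delta to eta:
  P1: delta <- beta -> eta
The empty set is not sufficient: P1 (delta <- beta -> eta) has no collider blocking it and no conditioned non-collider, so it is open.
Try {beta}:
  P1: blocked at fork node beta ∈ conditioning set.
{beta} contains no descendant of delta and blocks every backdoor path.
No other singleton works — e.g. {alpha} leaves P1 open — so {beta} is the unique smallest valid adjustment set.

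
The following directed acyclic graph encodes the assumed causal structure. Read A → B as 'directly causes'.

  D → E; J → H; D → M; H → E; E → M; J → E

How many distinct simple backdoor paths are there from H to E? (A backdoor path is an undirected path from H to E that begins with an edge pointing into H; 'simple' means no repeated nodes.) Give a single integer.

A backdoor path from H to E is any simple undirected path whose first edge points into H (i.e. leaves H via a parent).
Parents of H: {J}.
Enumerating:
  P1: H <- J -> E
That exhausts the simple backdoor paths. Count: 1.

1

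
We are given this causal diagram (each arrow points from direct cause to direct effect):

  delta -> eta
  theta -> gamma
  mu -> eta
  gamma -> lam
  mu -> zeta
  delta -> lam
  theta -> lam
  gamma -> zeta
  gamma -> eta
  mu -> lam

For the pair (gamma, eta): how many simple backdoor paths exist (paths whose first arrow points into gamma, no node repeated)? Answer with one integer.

A backdoor path from gamma to eta is any simple undirected path whose first edge points into gamma (i.e. leaves gamma via a parent).
Parents of gamma: {theta}.
Enumerating:
  P1: gamma <- theta -> lam <- delta -> eta
  P2: gamma <- theta -> lam <- mu -> eta
That exhausts the simple backdoor paths. Count: 2.

2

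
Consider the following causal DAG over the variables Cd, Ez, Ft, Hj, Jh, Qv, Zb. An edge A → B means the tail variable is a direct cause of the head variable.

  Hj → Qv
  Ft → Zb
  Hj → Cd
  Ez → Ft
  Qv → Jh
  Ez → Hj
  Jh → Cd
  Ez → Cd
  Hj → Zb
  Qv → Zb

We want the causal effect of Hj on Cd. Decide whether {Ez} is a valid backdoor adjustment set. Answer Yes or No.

Yes

Backdoor paths from Hj to Cd (paths whose first edge points into Hj):
  P1: Hj <- Ez -> Ft -> Zb <- Qv -> Jh -> Cd
  P2: Hj <- Ez -> Cd
Condition 1 (no descendant of Hj in the set): holds — descendants of Hj are {Cd, Jh, Qv, Zb}; none are in {Ez}.
Condition 2 (every backdoor path blocked by {Ez}):
  P1: blocked at fork node Ez ∈ conditioning set.
  P2: blocked at fork node Ez ∈ conditioning set.
{Ez} satisfies the backdoor criterion.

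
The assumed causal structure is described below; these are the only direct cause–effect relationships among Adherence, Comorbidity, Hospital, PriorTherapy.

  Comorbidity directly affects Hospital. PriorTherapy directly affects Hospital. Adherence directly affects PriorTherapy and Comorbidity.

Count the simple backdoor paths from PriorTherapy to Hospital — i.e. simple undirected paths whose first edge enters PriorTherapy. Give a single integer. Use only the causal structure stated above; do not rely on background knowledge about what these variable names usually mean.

A backdoor path from PriorTherapy to Hospital is any simple undirected path whose first edge points into PriorTherapy (i.e. leaves PriorTherapy via a parent).
Parents of PriorTherapy: {Adherence}.
Enumerating:
  P1: PriorTherapy <- Adherence -> Comorbidity -> Hospital
That exhausts the simple backdoor paths. Count: 1.

1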